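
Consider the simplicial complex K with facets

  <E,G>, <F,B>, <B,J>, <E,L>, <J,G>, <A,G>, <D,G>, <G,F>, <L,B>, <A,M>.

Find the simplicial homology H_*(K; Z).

Order the vertices as A < B < D < E < F < G < J < L < M. Listing each simplex with vertices in this order, K has dimension 1 with simplices:

  0-simplices (9): A, B, D, E, F, G, J, L, M
  1-simplices (10): AG, AM, BF, BJ, BL, DG, EG, EL, FG, GJ

giving chain groups C_0 ≅ Z^9, C_1 ≅ Z^10.

The boundary map ∂_1: C_1 → C_0 sends each edge [p,q] (with p < q) to q − p. For instance
  ∂BF = F − B.
The 9×10 boundary matrix has rank 8 and Smith normal form diag(1,1,1,1,1,1,1,1).

Reading off H_k = ker ∂_k / im ∂_{k+1}:

  H_0: rank C_0 − rank ∂_1 = 9 − 8 = 1, and the invariant factors of ∂_1 are all 1, so H_0 ≅ Z.
  H_1: rank ker ∂_1 − rank ∂_2 = (10 − 8) − 0 = 2, and there is no ∂_2, so H_1 ≅ Z^2.

H_0 ≅ Z,  H_1 ≅ Z^2.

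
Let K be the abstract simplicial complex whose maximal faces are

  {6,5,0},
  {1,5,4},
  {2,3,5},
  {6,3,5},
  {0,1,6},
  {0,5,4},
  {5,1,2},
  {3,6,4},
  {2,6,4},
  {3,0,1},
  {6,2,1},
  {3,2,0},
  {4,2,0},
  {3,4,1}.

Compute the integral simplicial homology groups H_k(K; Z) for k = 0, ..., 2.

H_0 ≅ Z,  H_1 ≅ Z^2,  H_2 ≅ Z.

Take the total order 0 < 1 < 2 < 3 < 4 < 5 < 6 on the vertex set. Then K (dimension 2) consists of the simplices:

  0-simplices (7): [0], [1], [2], [3], [4], [5], [6]
  1-simplices (21): [0,1], [0,2], [0,3], [0,4], [0,5], [0,6], [1,2], [1,3], [1,4], [1,5], [1,6], [2,3], [2,4], [2,5], [2,6], [3,4], [3,5], [3,6], [4,5], [4,6], [5,6]
  2-simplices (14): [0,1,3], [0,1,6], [0,2,3], [0,2,4], [0,4,5], [0,5,6], [1,2,5], [1,2,6], [1,3,4], [1,4,5], [2,3,5], [2,4,6], [3,4,6], [3,5,6]

giving chain groups C_0 ≅ Z^7, C_1 ≅ Z^21, C_2 ≅ Z^14.

Boundary ∂_1: C_1 → C_0 sends each edge [p,q] (with p < q) to q − p.
As a 7×21 matrix over Z this has rank 6, with invariant factors (1,1,1,1,1,1).

∂_2: C_2 → C_1 acts by ∂[p,q,r] = [q,r] − [p,r] + [p,q]. For instance
  ∂[3,4,6] = [4,6] − [3,6] + [3,4],
  ∂[0,1,3] = [1,3] − [0,3] + [0,1].
The resulting 21×14 matrix has rank 13, and its Smith normal form has invariant factors (1,1,1,1,1,1,1,1,1,1,1,1,1).

Reading off H_k = ker ∂_k / im ∂_{k+1}:

  H_0: rank C_0 − rank ∂_1 = 7 − 6 = 1, and the invariant factors of ∂_1 are all 1, so H_0 = Z.
  H_1: rank ker ∂_1 − rank ∂_2 = (21 − 6) − 13 = 2, and the invariant factors of ∂_2 are all 1, so H_1 = Z^2.
  H_2: rank ker ∂_2 − rank ∂_3 = (14 − 13) − 0 = 1, and there is no ∂_3, so H_2 = Z.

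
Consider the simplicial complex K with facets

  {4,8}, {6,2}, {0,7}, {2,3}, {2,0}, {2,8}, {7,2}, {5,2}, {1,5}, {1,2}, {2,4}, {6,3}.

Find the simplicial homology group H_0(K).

K has 9 vertices, 12 edges.
rank ∂_0 = 0, rank ∂_1 = 8 ⇒ b_0 = 9 − 0 − 8 = 1; all invariant factors of ∂_1 are 1 so no torsion. So H_0 ≅ Z.

H_0 ≅ Z.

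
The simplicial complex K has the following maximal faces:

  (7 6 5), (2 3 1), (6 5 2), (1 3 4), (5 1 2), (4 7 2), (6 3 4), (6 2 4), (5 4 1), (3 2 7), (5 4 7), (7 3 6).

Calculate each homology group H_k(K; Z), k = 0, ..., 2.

H_0 = Z,  H_1 = Z/2Z,  H_2 = 0.

Take the total order 1 < 2 < 3 < 4 < 5 < 6 < 7 on the vertex set. Then K (dimension 2) consists of the simplices:

  0-simplices (7): [1], [2], [3], [4], [5], [6], [7]
  1-simplices (18): [1,2], [1,3], [1,4], [1,5], [2,3], [2,4], [2,5], [2,6], [2,7], [3,4], [3,6], [3,7], [4,5], [4,6], [4,7], [5,6], [5,7], [6,7]
  2-simplices (12): [1,2,3], [1,2,5], [1,3,4], [1,4,5], [2,3,7], [2,4,6], [2,4,7], [2,5,6], [3,4,6], [3,6,7], [4,5,7], [5,6,7]

so the chain groups are C_0 ≅ Z^7, C_1 ≅ Z^18, C_2 ≅ Z^12.

∂_1: C_1 → C_0 is given by ∂[p,q] = [q] − [p].
As a 7×18 matrix over Z this has rank 6, with invariant factors (1,1,1,1,1,1).

The boundary map ∂_2: C_2 → C_1 acts by ∂[p,q,r] = [q,r] − [p,r] + [p,q]. For instance
  ∂[1,2,5] = [2,5] − [1,5] + [1,2],
  ∂[3,6,7] = [6,7] − [3,7] + [3,6].
The 18×12 boundary matrix has rank 12 and Smith normal form diag(1,1,1,1,1,1,1,1,1,1,1,2).

Reading off H_k = ker ∂_k / im ∂_{k+1}:

  H_0: rank C_0 − rank ∂_1 = 7 − 6 = 1, and the invariant factors of ∂_1 are all 1, so H_0 ≅ Z.
  H_1: rank ker ∂_1 − rank ∂_2 = (18 − 6) − 12 = 0, and ∂_2 has invariant factor 2 > 1, so H_1 ≅ Z/2Z.
  H_2: rank ker ∂_2 − rank ∂_3 = (12 − 12) − 0 = 0, and there is no ∂_3, so H_2 ≅ 0.

As a check, the Euler characteristic is 7 − 18 + 12 = 1, which agrees with 1 − 0 + 0 = 1.
(K is a triangulation of the real projective plane RP^2.)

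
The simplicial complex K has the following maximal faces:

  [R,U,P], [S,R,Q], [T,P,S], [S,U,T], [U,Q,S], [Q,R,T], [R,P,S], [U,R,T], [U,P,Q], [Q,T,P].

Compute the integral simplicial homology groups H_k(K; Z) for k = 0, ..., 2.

H_0 = Z,  H_1 = Z/2Z,  H_2 = 0.

Take the total order P < Q < R < S < T < U on the vertex set. Then K (dimension 2) consists of the simplices:

  0-simplices (6): P, Q, R, S, T, U
  1-simplices (15): PQ, PR, PS, PT, PU, QR, QS, QT, QU, RS, RT, RU, ST, SU, TU
  2-simplices (10): PQT, PQU, PRS, PRU, PST, QRS, QRT, QSU, RTU, STU

so the chain groups are C_0 ≅ Z^6, C_1 ≅ Z^15, C_2 ≅ Z^10.

Boundary ∂_1: C_1 → C_0 sends each edge [p,q] (with p < q) to q − p. For instance
  ∂SU = U − S.
The 6×15 boundary matrix has rank 5 and Smith normal form diag(1,1,1,1,1).

The boundary map ∂_2: C_2 → C_1 maps a triangle to the signed sum of its edges. For instance
  ∂QSU = SU − QU + QS,
  ∂STU = TU − SU + ST.
As a 15×10 matrix over Z this has rank 10, with invariant factors (1,1,1,1,1,1,1,1,1,2).

Computing H_k = (kernel of ∂_k) / (image of ∂_{k+1}):

  H_0: rank C_0 − rank ∂_1 = 6 − 5 = 1, and the invariant factors of ∂_1 are all 1, so H_0 = Z.
  H_1: rank ker ∂_1 − rank ∂_2 = (15 − 5) − 10 = 0, and ∂_2 has invariant factor 2 > 1, so H_1 = Z/2Z.
  H_2: rank ker ∂_2 − rank ∂_3 = (10 − 10) − 0 = 0, and there is no ∂_3, so H_2 = 0.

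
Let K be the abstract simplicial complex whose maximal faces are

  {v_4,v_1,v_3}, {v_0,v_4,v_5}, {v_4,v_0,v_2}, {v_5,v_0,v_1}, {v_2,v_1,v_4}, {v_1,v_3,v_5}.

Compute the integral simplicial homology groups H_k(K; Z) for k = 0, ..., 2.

H_0 ≅ Z,  H_1 ≅ Z,  H_2 = 0.

We work with the vertex ordering v_0 < v_1 < v_2 < v_3 < v_4 < v_5. The simplices of K, each written with vertices in increasing order, are:

  0-simplices (6): [v_0], [v_1], [v_2], [v_3], [v_4], [v_5]
  1-simplices (12): [v_0,v_1], [v_0,v_2], [v_0,v_4], [v_0,v_5], [v_1,v_2], [v_1,v_3], [v_1,v_4], [v_1,v_5], [v_2,v_4], [v_3,v_4], [v_3,v_5], [v_4,v_5]
  2-simplices (6): [v_0,v_1,v_5], [v_0,v_2,v_4], [v_0,v_4,v_5], [v_1,v_2,v_4], [v_1,v_3,v_4], [v_1,v_3,v_5]

so the chain groups are C_0 ≅ Z^6, C_1 ≅ Z^12, C_2 ≅ Z^6.

∂_1: C_1 → C_0 sends each edge [p,q] (with p < q) to q − p. For instance
  ∂[v_1,v_2] = [v_2] − [v_1].
This gives a 6×12 integer matrix of rank 5; reducing to Smith normal form yields diagonal entries (1,1,1,1,1).

The boundary map ∂_2: C_2 → C_1 sends each 2-simplex [p,q,r] to [q,r] − [p,r] + [p,q]. For instance
  ∂[v_0,v_4,v_5] = [v_4,v_5] − [v_0,v_5] + [v_0,v_4],
  ∂[v_0,v_1,v_5] = [v_1,v_5] − [v_0,v_5] + [v_0,v_1].
The resulting 12×6 matrix has rank 6, and its Smith normal form has invariant factors (1,1,1,1,1,1).

From H_k ≅ ker(∂_k) / im(∂_{k+1}) we obtain:

  H_0: rank C_0 − rank ∂_1 = 6 − 5 = 1, and the invariant factors of ∂_1 are all 1, so H_0 ≅ Z.
  H_1: rank ker ∂_1 − rank ∂_2 = (12 − 5) − 6 = 1, and the invariant factors of ∂_2 are all 1, so H_1 ≅ Z.
  H_2: rank ker ∂_2 − rank ∂_3 = (6 − 6) − 0 = 0, and there is no ∂_3, so H_2 ≅ 0.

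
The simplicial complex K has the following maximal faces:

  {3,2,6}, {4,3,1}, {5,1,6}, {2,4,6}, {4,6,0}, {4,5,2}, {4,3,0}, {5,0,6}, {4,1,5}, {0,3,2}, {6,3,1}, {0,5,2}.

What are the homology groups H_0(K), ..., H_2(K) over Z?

H_0 = Z,  H_1 = Z/2Z,  H_2 = 0.

We work with the vertex ordering 0 < 1 < 2 < 3 < 4 < 5 < 6. The simplices of K, each written with vertices in increasing order, are:

  0-simplices (7): [0], [1], [2], [3], [4], [5], [6]
  1-simplices (18): [0,2], [0,3], [0,4], [0,5], [0,6], [1,3], [1,4], [1,5], [1,6], [2,3], [2,4], [2,5], [2,6], [3,4], [3,6], [4,5], [4,6], [5,6]
  2-simplices (12): [0,2,3], [0,2,5], [0,3,4], [0,4,6], [0,5,6], [1,3,4], [1,3,6], [1,4,5], [1,5,6], [2,3,6], [2,4,5], [2,4,6]

Hence C_0 ≅ Z^7, C_1 ≅ Z^18, C_2 ≅ Z^12.

The boundary map ∂_1: C_1 → C_0 maps an edge to its endpoints' difference, ∂[p,q] = q − p. For instance
  ∂[0,3] = [3] − [0].
This gives a 7×18 integer matrix of rank 6; reducing to Smith normal form yields diagonal entries (1,1,1,1,1,1).

∂_2: C_2 → C_1 acts by ∂[p,q,r] = [q,r] − [p,r] + [p,q]. For instance
  ∂[2,4,5] = [4,5] − [2,5] + [2,4],
  ∂[1,3,4] = [3,4] − [1,4] + [1,3].
As a 18×12 matrix over Z this has rank 12, with invariant factors (1,1,1,1,1,1,1,1,1,1,1,2).

Computing H_k = (kernel of ∂_k) / (image of ∂_{k+1}):

  H_0: rank C_0 − rank ∂_1 = 7 − 6 = 1, and the invariant factors of ∂_1 are all 1, so H_0 ≅ Z.
  H_1: rank ker ∂_1 − rank ∂_2 = (18 − 6) − 12 = 0, and ∂_2 has invariant factor 2 > 1, so H_1 ≅ Z/2Z.
  H_2: rank ker ∂_2 − rank ∂_3 = (12 − 12) − 0 = 0, and there is no ∂_3, so H_2 ≅ 0.

As a check, the Euler characteristic is 7 − 18 + 12 = 1, which agrees with 1 − 0 + 0 = 1.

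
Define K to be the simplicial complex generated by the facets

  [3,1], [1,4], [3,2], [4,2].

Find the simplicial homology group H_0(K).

K has 4 vertices, 4 edges.
rank ∂_0 = 0, rank ∂_1 = 3 ⇒ b_0 = 4 − 0 − 3 = 1; all invariant factors of ∂_1 are 1 so no torsion. So H_0 = Z.

H_0 = Z.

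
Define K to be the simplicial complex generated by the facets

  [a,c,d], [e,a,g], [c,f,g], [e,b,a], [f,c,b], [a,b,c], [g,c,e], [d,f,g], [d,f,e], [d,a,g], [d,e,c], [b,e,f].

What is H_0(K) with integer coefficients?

H_0 = Z.

We work with the vertex ordering a < b < c < d < e < f < g. The simplices of K, each written with vertices in increasing order, are:

  0-simplices (7): a, b, c, d, e, f, g
  1-simplices (18): ab, ac, ad, ae, ag, bc, be, bf, cd, ce, cf, cg, de, df, dg, ef, eg, fg
  2-simplices (12): abc, abe, acd, adg, aeg, bcf, bef, cde, ceg, cfg, def, dfg

so the chain groups are C_0 ≅ Z^7, C_1 ≅ Z^18, C_2 ≅ Z^12.

Boundary ∂_1: C_1 → C_0 sends each edge [p,q] (with p < q) to q − p. For instance
  ∂fg = g − f.
This gives a 7×18 integer matrix of rank 6; reducing to Smith normal form yields diagonal entries (1,1,1,1,1,1).

Boundary ∂_2: C_2 → C_1 sends each 2-simplex [p,q,r] to [q,r] − [p,r] + [p,q]. For instance
  ∂abe = be − ae + ab,
  ∂adg = dg − ag + ad.
This gives a 18×12 integer matrix of rank 12; reducing to Smith normal form yields diagonal entries (1,1,1,1,1,1,1,1,1,1,1,2).

From H_k ≅ ker(∂_k) / im(∂_{k+1}) we obtain:

  H_0: rank C_0 − rank ∂_1 = 7 − 6 = 1, and the invariant factors of ∂_1 are all 1, so H_0 ≅ Z.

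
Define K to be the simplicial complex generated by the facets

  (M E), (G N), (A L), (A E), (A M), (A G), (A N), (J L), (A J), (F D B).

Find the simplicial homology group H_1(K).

H_1 ≅ Z^3.

Order the vertices as A < B < D < E < F < G < J < L < M < N. Listing each simplex with vertices in this order, K has dimension 2 with simplices:

  0-simplices (10): A, B, D, E, F, G, J, L, M, N
  1-simplices (12): AE, AG, AJ, AL, AM, AN, BD, BF, DF, EM, GN, JL
  2-simplices (1): BDF

so the chain groups are C_0 ≅ Z^10, C_1 ≅ Z^12, C_2 ≅ Z^1.

∂_1: C_1 → C_0 sends each edge [p,q] (with p < q) to q − p.
As a 10×12 matrix over Z this has rank 8, with invariant factors (1,1,1,1,1,1,1,1).

The boundary map ∂_2: C_2 → C_1 acts by ∂[p,q,r] = [q,r] − [p,r] + [p,q]. For instance
  ∂BDF = DF − BF + BD.
The 12×1 boundary matrix has rank 1 and Smith normal form diag(1).

Computing H_k = (kernel of ∂_k) / (image of ∂_{k+1}):

  H_1: rank ker ∂_1 − rank ∂_2 = (12 − 8) − 1 = 3, and the invariant factors of ∂_2 are all 1, so H_1 ≅ Z^3.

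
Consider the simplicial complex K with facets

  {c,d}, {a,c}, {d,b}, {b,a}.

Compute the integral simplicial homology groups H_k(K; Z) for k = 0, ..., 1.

Fix the vertex order a < b < c < d and write every simplex with vertices in increasing order. Then dim K = 1 and the simplices of K are:

  0-simplices (4): a, b, c, d
  1-simplices (4): ab, ac, bd, cd

giving chain groups C_0 ≅ Z^4, C_1 ≅ Z^4.

Boundary ∂_1: C_1 → C_0 is given by ∂[p,q] = [q] − [p].
As a 4×4 matrix over Z this has rank 3, with invariant factors (1,1,1).

Now H_k = ker ∂_k / im ∂_{k+1}, so:

  H_0: rank C_0 − rank ∂_1 = 4 − 3 = 1, and the invariant factors of ∂_1 are all 1, so H_0 ≅ Z.
  H_1: rank ker ∂_1 − rank ∂_2 = (4 − 3) − 0 = 1, and there is no ∂_2, so H_1 ≅ Z.

H_0 = Z,  H_1 = Z.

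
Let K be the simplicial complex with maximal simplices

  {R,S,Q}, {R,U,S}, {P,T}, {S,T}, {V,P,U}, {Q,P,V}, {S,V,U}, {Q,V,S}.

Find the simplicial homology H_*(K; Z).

H_0 = Z,  H_1 = Z,  H_2 = 0.

Fix the vertex order P < Q < R < S < T < U < V and write every simplex with vertices in increasing order. Then dim K = 2 and the simplices of K are:

  0-simplices (7): P, Q, R, S, T, U, V
  1-simplices (13): PQ, PT, PU, PV, QR, QS, QV, RS, RU, ST, SU, SV, UV
  2-simplices (6): PQV, PUV, QRS, QSV, RSU, SUV

so the chain groups are C_0 ≅ Z^7, C_1 ≅ Z^13, C_2 ≅ Z^6.

∂_1: C_1 → C_0 sends each edge [p,q] (with p < q) to q − p.
As a 7×13 matrix over Z this has rank 6, with invariant factors (1,1,1,1,1,1).

The boundary map ∂_2: C_2 → C_1 acts by ∂[p,q,r] = [q,r] − [p,r] + [p,q]. For instance
  ∂PUV = UV − PV + PU,
  ∂PQV = QV − PV + PQ.
This gives a 13×6 integer matrix of rank 6; reducing to Smith normal form yields diagonal entries (1,1,1,1,1,1).

Now H_k = ker ∂_k / im ∂_{k+1}, so:

  H_0: rank C_0 − rank ∂_1 = 7 − 6 = 1, and the invariant factors of ∂_1 are all 1, so H_0 = Z.
  H_1: rank ker ∂_1 − rank ∂_2 = (13 − 6) − 6 = 1, and the invariant factors of ∂_2 are all 1, so H_1 = Z.
  H_2: rank ker ∂_2 − rank ∂_3 = (6 − 6) − 0 = 0, and there is no ∂_3, so H_2 = 0.

As a check, the Euler characteristic is 7 − 13 + 6 = 0, which agrees with 1 − 1 + 0 = 0.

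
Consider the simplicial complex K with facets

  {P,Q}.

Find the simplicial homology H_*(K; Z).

H_0 ≅ Z,  H_1 = 0.

Fix the vertex order P < Q and write every simplex with vertices in increasing order. Then dim K = 1 and the simplices of K are:

  0-simplices (2): P, Q
  1-simplices (1): PQ

so the chain groups are C_0 ≅ Z^2, C_1 ≅ Z^1.

∂_1: C_1 → C_0 maps an edge to its endpoints' difference, ∂[p,q] = q − p.
The resulting 2×1 matrix has rank 1, and its Smith normal form has invariant factors (1).

From H_k ≅ ker(∂_k) / im(∂_{k+1}) we obtain:

  H_0: rank C_0 − rank ∂_1 = 2 − 1 = 1, and the invariant factors of ∂_1 are all 1, so H_0 ≅ Z.
  H_1: rank ker ∂_1 − rank ∂_2 = (1 − 1) − 0 = 0, and there is no ∂_2, so H_1 ≅ 0.

As a check, the Euler characteristic is 2 − 1 = 1, which agrees with 1 − 0 = 1.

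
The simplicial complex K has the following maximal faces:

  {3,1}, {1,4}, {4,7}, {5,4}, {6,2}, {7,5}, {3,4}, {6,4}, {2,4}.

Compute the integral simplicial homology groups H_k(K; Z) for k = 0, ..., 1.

Order the vertices as 1 < 2 < 3 < 4 < 5 < 6 < 7. Listing each simplex with vertices in this order, K has dimension 1 with simplices:

  0-simplices (7): [1], [2], [3], [4], [5], [6], [7]
  1-simplices (9): [1,3], [1,4], [2,4], [2,6], [3,4], [4,5], [4,6], [4,7], [5,7]

giving chain groups C_0 ≅ Z^7, C_1 ≅ Z^9.

∂_1: C_1 → C_0 sends each edge [p,q] (with p < q) to q − p. For instance
  ∂[2,4] = [4] − [2].
As a 7×9 matrix over Z this has rank 6, with invariant factors (1,1,1,1,1,1).

Computing H_k = (kernel of ∂_k) / (image of ∂_{k+1}):

  H_0: rank C_0 − rank ∂_1 = 7 − 6 = 1, and the invariant factors of ∂_1 are all 1, so H_0 = Z.
  H_1: rank ker ∂_1 − rank ∂_2 = (9 − 6) − 0 = 3, and there is no ∂_2, so H_1 = Z^3.

As a check, the Euler characteristic is 7 − 9 = -2, which agrees with 1 − 3 = -2.

H_0 = Z,  H_1 = Z^3.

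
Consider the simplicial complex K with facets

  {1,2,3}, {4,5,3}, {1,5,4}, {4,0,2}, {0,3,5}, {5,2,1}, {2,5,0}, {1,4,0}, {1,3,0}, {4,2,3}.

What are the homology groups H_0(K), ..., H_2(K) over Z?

H_0 ≅ Z,  H_1 ≅ Z/2,  H_2 = 0.

We work with the vertex ordering 0 < 1 < 2 < 3 < 4 < 5. The simplices of K, each written with vertices in increasing order, are:

  0-simplices (6): [0], [1], [2], [3], [4], [5]
  1-simplices (15): [0,1], [0,2], [0,3], [0,4], [0,5], [1,2], [1,3], [1,4], [1,5], [2,3], [2,4], [2,5], [3,4], [3,5], [4,5]
  2-simplices (10): [0,1,3], [0,1,4], [0,2,4], [0,2,5], [0,3,5], [1,2,3], [1,2,5], [1,4,5], [2,3,4], [3,4,5]

giving chain groups C_0 ≅ Z^6, C_1 ≅ Z^15, C_2 ≅ Z^10.

∂_1: C_1 → C_0 sends each edge [p,q] (with p < q) to q − p. For instance
  ∂[3,5] = [5] − [3].
As a 6×15 matrix over Z this has rank 5, with invariant factors (1,1,1,1,1).

∂_2: C_2 → C_1 sends each 2-simplex [p,q,r] to [q,r] − [p,r] + [p,q]. For instance
  ∂[3,4,5] = [4,5] − [3,5] + [3,4],
  ∂[0,1,3] = [1,3] − [0,3] + [0,1].
The 15×10 boundary matrix has rank 10 and Smith normal form diag(1,1,1,1,1,1,1,1,1,2).

Now H_k = ker ∂_k / im ∂_{k+1}, so:

  H_0: rank C_0 − rank ∂_1 = 6 − 5 = 1, and the invariant factors of ∂_1 are all 1, so H_0 ≅ Z.
  H_1: rank ker ∂_1 − rank ∂_2 = (15 − 5) − 10 = 0, and ∂_2 has invariant factor 2 > 1, so H_1 ≅ Z/2.
  H_2: rank ker ∂_2 − rank ∂_3 = (10 − 10) − 0 = 0, and there is no ∂_3, so H_2 ≅ 0.

As a check, the Euler characteristic is 6 − 15 + 10 = 1, which agrees with 1 − 0 + 0 = 1.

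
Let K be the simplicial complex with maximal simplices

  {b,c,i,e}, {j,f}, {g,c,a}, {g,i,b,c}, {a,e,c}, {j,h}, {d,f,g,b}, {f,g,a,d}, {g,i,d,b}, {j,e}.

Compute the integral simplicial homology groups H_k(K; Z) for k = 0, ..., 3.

Take the total order a < b < c < d < e < f < g < h < i < j on the vertex set. Then K (dimension 3) consists of the simplices:

  0-simplices (10): a, b, c, d, e, f, g, h, i, j
  1-simplices (23): ac, ad, ae, af, ag, bc, bd, be, bf, bg, bi, ce, cg, ci, df, dg, di, ei, ej, fg, fj, gi, hj
  2-simplices (18): ace, acg, adf, adg, afg, bce, bcg, bci, bdf, bdg, bdi, bei, bfg, bgi, cei, cgi, dfg, dgi
  3-simplices (5): adfg, bcei, bcgi, bdfg, bdgi

so the chain groups are C_0 ≅ Z^10, C_1 ≅ Z^23, C_2 ≅ Z^18, C_3 ≅ Z^5.

Boundary ∂_1: C_1 → C_0 is given by ∂[p,q] = [q] − [p]. For instance
  ∂ae = e − a.
The resulting 10×23 matrix has rank 9, and its Smith normal form has invariant factors (1,1,1,1,1,1,1,1,1).

The boundary map ∂_2: C_2 → C_1 acts by ∂[p,q,r] = [q,r] − [p,r] + [p,q]. For instance
  ∂bdg = dg − bg + bd,
  ∂adg = dg − ag + ad.
The resulting 23×18 matrix has rank 13, and its Smith normal form has invariant factors (1,1,1,1,1,1,1,1,1,1,1,1,1).

Boundary ∂_3: C_3 → C_2 sends each 3-simplex σ to the alternating sum Σ_i (−1)^i (σ with its i-th vertex removed). For instance
  ∂bdfg = dfg − bfg + bdg − bdf,
  ∂bcei = cei − bei + bci − bce.
This gives a 18×5 integer matrix of rank 5; reducing to Smith normal form yields diagonal entries (1,1,1,1,1).

Reading off H_k = ker ∂_k / im ∂_{k+1}:

  H_0: rank C_0 − rank ∂_1 = 10 − 9 = 1, and the invariant factors of ∂_1 are all 1, so H_0 = Z.
  H_1: rank ker ∂_1 − rank ∂_2 = (23 − 9) − 13 = 1, and the invariant factors of ∂_2 are all 1, so H_1 = Z.
  H_2: rank ker ∂_2 − rank ∂_3 = (18 − 13) − 5 = 0, and the invariant factors of ∂_3 are all 1, so H_2 = 0.
  H_3: rank ker ∂_3 − rank ∂_4 = (5 − 5) − 0 = 0, and there is no ∂_4, so H_3 = 0.

H_0 = Z,  H_1 = Z,  H_2 = 0,  H_3 = 0.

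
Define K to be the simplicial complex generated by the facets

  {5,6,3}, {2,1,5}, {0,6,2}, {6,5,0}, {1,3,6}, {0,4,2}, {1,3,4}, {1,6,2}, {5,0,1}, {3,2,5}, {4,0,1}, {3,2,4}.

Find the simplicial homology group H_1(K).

H_1 = Z_2.

We work with the vertex ordering 0 < 1 < 2 < 3 < 4 < 5 < 6. The simplices of K, each written with vertices in increasing order, are:

  0-simplices (7): [0], [1], [2], [3], [4], [5], [6]
  1-simplices (18): [0,1], [0,2], [0,4], [0,5], [0,6], [1,2], [1,3], [1,4], [1,5], [1,6], [2,3], [2,4], [2,5], [2,6], [3,4], [3,5], [3,6], [5,6]
  2-simplices (12): [0,1,4], [0,1,5], [0,2,4], [0,2,6], [0,5,6], [1,2,5], [1,2,6], [1,3,4], [1,3,6], [2,3,4], [2,3,5], [3,5,6]

so the chain groups are C_0 ≅ Z^7, C_1 ≅ Z^18, C_2 ≅ Z^12.

The boundary map ∂_1: C_1 → C_0 is given by ∂[p,q] = [q] − [p]. For instance
  ∂[1,4] = [4] − [1].
The resulting 7×18 matrix has rank 6, and its Smith normal form has invariant factors (1,1,1,1,1,1).

The boundary map ∂_2: C_2 → C_1 sends each 2-simplex [p,q,r] to [q,r] − [p,r] + [p,q]. For instance
  ∂[2,3,5] = [3,5] − [2,5] + [2,3],
  ∂[1,3,6] = [3,6] − [1,6] + [1,3].
The 18×12 boundary matrix has rank 12 and Smith normal form diag(1,1,1,1,1,1,1,1,1,1,1,2).

Reading off H_k = ker ∂_k / im ∂_{k+1}:

  H_1: rank ker ∂_1 − rank ∂_2 = (18 − 6) − 12 = 0, and ∂_2 has invariant factor 2 > 1, so H_1 ≅ Z_2.

(K is a triangulation of the real projective plane RP^2.)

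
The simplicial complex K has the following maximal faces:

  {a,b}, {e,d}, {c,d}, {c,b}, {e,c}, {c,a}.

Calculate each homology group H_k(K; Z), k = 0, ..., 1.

Order the vertices as a < b < c < d < e. Listing each simplex with vertices in this order, K has dimension 1 with simplices:

  0-simplices (5): a, b, c, d, e
  1-simplices (6): ab, ac, bc, cd, ce, de

Hence C_0 ≅ Z^5, C_1 ≅ Z^6.

Boundary ∂_1: C_1 → C_0 maps an edge to its endpoints' difference, ∂[p,q] = q − p.
The resulting 5×6 matrix has rank 4, and its Smith normal form has invariant factors (1,1,1,1).

Reading off H_k = ker ∂_k / im ∂_{k+1}:

  H_0: rank C_0 − rank ∂_1 = 5 − 4 = 1, and the invariant factors of ∂_1 are all 1, so H_0 = Z.
  H_1: rank ker ∂_1 − rank ∂_2 = (6 − 4) − 0 = 2, and there is no ∂_2, so H_1 = Z^2.

H_0 = Z,  H_1 = Z^2.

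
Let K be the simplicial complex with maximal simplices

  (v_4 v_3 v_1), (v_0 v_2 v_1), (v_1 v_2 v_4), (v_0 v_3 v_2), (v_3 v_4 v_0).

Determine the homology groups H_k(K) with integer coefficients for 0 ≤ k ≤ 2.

H_0 = Z,  H_1 = Z,  H_2 = 0.

Fix the vertex order v_0 < v_1 < v_2 < v_3 < v_4 and write every simplex with vertices in increasing order. Then dim K = 2 and the simplices of K are:

  0-simplices (5): [v_0], [v_1], [v_2], [v_3], [v_4]
  1-simplices (10): [v_0,v_1], [v_0,v_2], [v_0,v_3], [v_0,v_4], [v_1,v_2], [v_1,v_3], [v_1,v_4], [v_2,v_3], [v_2,v_4], [v_3,v_4]
  2-simplices (5): [v_0,v_1,v_2], [v_0,v_2,v_3], [v_0,v_3,v_4], [v_1,v_2,v_4], [v_1,v_3,v_4]

Hence C_0 ≅ Z^5, C_1 ≅ Z^10, C_2 ≅ Z^5.

∂_1: C_1 → C_0 is given by ∂[p,q] = [q] − [p]. For instance
  ∂[v_3,v_4] = [v_4] − [v_3].
As a 5×10 matrix over Z this has rank 4, with invariant factors (1,1,1,1).

Boundary ∂_2: C_2 → C_1 sends each 2-simplex [p,q,r] to [q,r] − [p,r] + [p,q]. For instance
  ∂[v_0,v_1,v_2] = [v_1,v_2] − [v_0,v_2] + [v_0,v_1],
  ∂[v_1,v_2,v_4] = [v_2,v_4] − [v_1,v_4] + [v_1,v_2].
The resulting 10×5 matrix has rank 5, and its Smith normal form has invariant factors (1,1,1,1,1).

Computing H_k = (kernel of ∂_k) / (image of ∂_{k+1}):

  H_0: rank C_0 − rank ∂_1 = 5 − 4 = 1, and the invariant factors of ∂_1 are all 1, so H_0 = Z.
  H_1: rank ker ∂_1 − rank ∂_2 = (10 − 4) − 5 = 1, and the invariant factors of ∂_2 are all 1, so H_1 = Z.
  H_2: rank ker ∂_2 − rank ∂_3 = (5 − 5) − 0 = 0, and there is no ∂_3, so H_2 = 0.

As a check, the Euler characteristic is 5 − 10 + 5 = 0, which agrees with 1 − 1 + 0 = 0.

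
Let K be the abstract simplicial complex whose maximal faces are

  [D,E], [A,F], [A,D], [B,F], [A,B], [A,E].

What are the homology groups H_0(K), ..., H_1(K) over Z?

H_0 = Z,  H_1 = Z^2.

K has 5 vertices, 6 edges.
rank ∂_0 = 0, rank ∂_1 = 4 ⇒ b_0 = 5 − 0 − 4 = 1; all invariant factors of ∂_1 are 1 so no torsion. So H_0 = Z.
rank ∂_1 = 4, rank ∂_2 = 0 ⇒ b_1 = 6 − 4 − 0 = 2. So H_1 = Z^2.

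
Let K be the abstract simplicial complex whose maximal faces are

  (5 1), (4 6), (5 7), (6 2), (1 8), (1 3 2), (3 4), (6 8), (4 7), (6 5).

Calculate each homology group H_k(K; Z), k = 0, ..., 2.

Order the vertices as 1 < 2 < 3 < 4 < 5 < 6 < 7 < 8. Listing each simplex with vertices in this order, K has dimension 2 with simplices:

  0-simplices (8): [1], [2], [3], [4], [5], [6], [7], [8]
  1-simplices (12): [1,2], [1,3], [1,5], [1,8], [2,3], [2,6], [3,4], [4,6], [4,7], [5,6], [5,7], [6,8]
  2-simplices (1): [1,2,3]

so the chain groups are C_0 ≅ Z^8, C_1 ≅ Z^12, C_2 ≅ Z^1.

Boundary ∂_1: C_1 → C_0 is given by ∂[p,q] = [q] − [p]. For instance
  ∂[4,6] = [6] − [4].
The resulting 8×12 matrix has rank 7, and its Smith normal form has invariant factors (1,1,1,1,1,1,1).

∂_2: C_2 → C_1 acts by ∂[p,q,r] = [q,r] − [p,r] + [p,q]. For instance
  ∂[1,2,3] = [2,3] − [1,3] + [1,2].
As a 12×1 matrix over Z this has rank 1, with invariant factors (1).

Now H_k = ker ∂_k / im ∂_{k+1}, so:

  H_0: rank C_0 − rank ∂_1 = 8 − 7 = 1, and the invariant factors of ∂_1 are all 1, so H_0 ≅ Z.
  H_1: rank ker ∂_1 − rank ∂_2 = (12 − 7) − 1 = 4, and the invariant factors of ∂_2 are all 1, so H_1 ≅ Z^4.
  H_2: rank ker ∂_2 − rank ∂_3 = (1 − 1) − 0 = 0, and there is no ∂_3, so H_2 ≅ 0.

H_0 = Z,  H_1 = Z^4,  H_2 = 0.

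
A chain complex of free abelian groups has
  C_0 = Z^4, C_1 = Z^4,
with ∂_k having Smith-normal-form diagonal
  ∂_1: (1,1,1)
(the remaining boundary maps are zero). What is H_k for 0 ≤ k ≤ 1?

H_0: b_0 = 4 − 0 − 3 = 1; torsion from ∂_1 factors > 1: none. So H_0 = Z.
H_1: b_1 = 4 − 3 − 0 = 1; torsion from ∂_2 factors > 1: none. So H_1 = Z.

H_0 = Z,  H_1 = Z.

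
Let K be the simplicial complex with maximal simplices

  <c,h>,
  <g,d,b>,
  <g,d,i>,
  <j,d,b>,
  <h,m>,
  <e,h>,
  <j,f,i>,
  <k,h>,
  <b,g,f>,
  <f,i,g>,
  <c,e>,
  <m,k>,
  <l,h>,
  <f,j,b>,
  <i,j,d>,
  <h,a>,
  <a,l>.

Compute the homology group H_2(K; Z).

We work with the vertex ordering a < b < c < d < e < f < g < h < i < j < k < l < m. The simplices of K, each written with vertices in increasing order, are:

  0-simplices (13): a, b, c, d, e, f, g, h, i, j, k, l, m
  1-simplices (21): ah, al, bd, bf, bg, bj, ce, ch, dg, di, dj, eh, fg, fi, fj, gi, hk, hl, hm, ij, km
  2-simplices (8): bdg, bdj, bfg, bfj, dgi, dij, fgi, fij

giving chain groups C_0 ≅ Z^13, C_1 ≅ Z^21, C_2 ≅ Z^8.

The boundary map ∂_1: C_1 → C_0 is given by ∂[p,q] = [q] − [p]. For instance
  ∂hm = m − h.
The 13×21 boundary matrix has rank 11 and Smith normal form diag(1,1,1,1,1,1,1,1,1,1,1).

The boundary map ∂_2: C_2 → C_1 acts by ∂[p,q,r] = [q,r] − [p,r] + [p,q]. For instance
  ∂bdg = dg − bg + bd,
  ∂dgi = gi − di + dg.
The 21×8 boundary matrix has rank 7 and Smith normal form diag(1,1,1,1,1,1,1).

Computing H_k = (kernel of ∂_k) / (image of ∂_{k+1}):

  H_2: rank ker ∂_2 − rank ∂_3 = (8 − 7) − 0 = 1, and there is no ∂_3, so H_2 ≅ Z.

H_2 ≅ Z.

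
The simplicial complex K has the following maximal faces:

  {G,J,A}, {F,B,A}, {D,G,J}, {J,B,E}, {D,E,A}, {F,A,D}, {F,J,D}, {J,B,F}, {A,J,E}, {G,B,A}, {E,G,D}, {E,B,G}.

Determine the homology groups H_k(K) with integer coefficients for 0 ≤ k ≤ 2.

H_0 ≅ Z,  H_1 ≅ Z/2,  H_2 = 0.

Order the vertices as A < B < D < E < F < G < J. Listing each simplex with vertices in this order, K has dimension 2 with simplices:

  0-simplices (7): A, B, D, E, F, G, J
  1-simplices (18): AB, AD, AE, AF, AG, AJ, BE, BF, BG, BJ, DE, DF, DG, DJ, EG, EJ, FJ, GJ
  2-simplices (12): ABF, ABG, ADE, ADF, AEJ, AGJ, BEG, BEJ, BFJ, DEG, DFJ, DGJ

Hence C_0 ≅ Z^7, C_1 ≅ Z^18, C_2 ≅ Z^12.

Boundary ∂_1: C_1 → C_0 maps an edge to its endpoints' difference, ∂[p,q] = q − p. For instance
  ∂EG = G − E.
The 7×18 boundary matrix has rank 6 and Smith normal form diag(1,1,1,1,1,1).

∂_2: C_2 → C_1 acts by ∂[p,q,r] = [q,r] − [p,r] + [p,q]. For instance
  ∂DFJ = FJ − DJ + DF,
  ∂DEG = EG − DG + DE.
This gives a 18×12 integer matrix of rank 12; reducing to Smith normal form yields diagonal entries (1,1,1,1,1,1,1,1,1,1,1,2).

Reading off H_k = ker ∂_k / im ∂_{k+1}:

  H_0: rank C_0 − rank ∂_1 = 7 − 6 = 1, and the invariant factors of ∂_1 are all 1, so H_0 = Z.
  H_1: rank ker ∂_1 − rank ∂_2 = (18 − 6) − 12 = 0, and ∂_2 has invariant factor 2 > 1, so H_1 = Z/2.
  H_2: rank ker ∂_2 − rank ∂_3 = (12 − 12) − 0 = 0, and there is no ∂_3, so H_2 = 0.

(K is a triangulation of the real projective plane RP^2.)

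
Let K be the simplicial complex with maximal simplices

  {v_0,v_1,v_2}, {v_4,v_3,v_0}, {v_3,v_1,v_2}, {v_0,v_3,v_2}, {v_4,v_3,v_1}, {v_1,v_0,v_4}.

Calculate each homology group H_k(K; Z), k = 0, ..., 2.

Take the total order v_0 < v_1 < v_2 < v_3 < v_4 on the vertex set. Then K (dimension 2) consists of the simplices:

  0-simplices (5): [v_0], [v_1], [v_2], [v_3], [v_4]
  1-simplices (9): [v_0,v_1], [v_0,v_2], [v_0,v_3], [v_0,v_4], [v_1,v_2], [v_1,v_3], [v_1,v_4], [v_2,v_3], [v_3,v_4]
  2-simplices (6): [v_0,v_1,v_2], [v_0,v_1,v_4], [v_0,v_2,v_3], [v_0,v_3,v_4], [v_1,v_2,v_3], [v_1,v_3,v_4]

giving chain groups C_0 ≅ Z^5, C_1 ≅ Z^9, C_2 ≅ Z^6.

Boundary ∂_1: C_1 → C_0 is given by ∂[p,q] = [q] − [p]. For instance
  ∂[v_3,v_4] = [v_4] − [v_3].
The resulting 5×9 matrix has rank 4, and its Smith normal form has invariant factors (1,1,1,1).

∂_2: C_2 → C_1 maps a triangle to the signed sum of its edges. For instance
  ∂[v_0,v_2,v_3] = [v_2,v_3] − [v_0,v_3] + [v_0,v_2],
  ∂[v_1,v_2,v_3] = [v_2,v_3] − [v_1,v_3] + [v_1,v_2].
The resulting 9×6 matrix has rank 5, and its Smith normal form has invariant factors (1,1,1,1,1).

Now H_k = ker ∂_k / im ∂_{k+1}, so:

  H_0: rank C_0 − rank ∂_1 = 5 − 4 = 1, and the invariant factors of ∂_1 are all 1, so H_0 ≅ Z.
  H_1: rank ker ∂_1 − rank ∂_2 = (9 − 4) − 5 = 0, and the invariant factors of ∂_2 are all 1, so H_1 ≅ 0.
  H_2: rank ker ∂_2 − rank ∂_3 = (6 − 5) − 0 = 1, and there is no ∂_3, so H_2 ≅ Z.

H_0 ≅ Z,  H_1 = 0,  H_2 ≅ Z.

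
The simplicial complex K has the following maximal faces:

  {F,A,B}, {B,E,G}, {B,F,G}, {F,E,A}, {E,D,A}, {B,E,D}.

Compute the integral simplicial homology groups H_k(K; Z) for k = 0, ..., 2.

We work with the vertex ordering A < B < D < E < F < G. The simplices of K, each written with vertices in increasing order, are:

  0-simplices (6): A, B, D, E, F, G
  1-simplices (12): AB, AD, AE, AF, BD, BE, BF, BG, DE, EF, EG, FG
  2-simplices (6): ABF, ADE, AEF, BDE, BEG, BFG

Hence C_0 ≅ Z^6, C_1 ≅ Z^12, C_2 ≅ Z^6.

The boundary map ∂_1: C_1 → C_0 is given by ∂[p,q] = [q] − [p].
This gives a 6×12 integer matrix of rank 5; reducing to Smith normal form yields diagonal entries (1,1,1,1,1).

∂_2: C_2 → C_1 sends each 2-simplex [p,q,r] to [q,r] − [p,r] + [p,q]. For instance
  ∂ADE = DE − AE + AD,
  ∂ABF = BF − AF + AB.
This gives a 12×6 integer matrix of rank 6; reducing to Smith normal form yields diagonal entries (1,1,1,1,1,1).

Reading off H_k = ker ∂_k / im ∂_{k+1}:

  H_0: rank C_0 − rank ∂_1 = 6 − 5 = 1, and the invariant factors of ∂_1 are all 1, so H_0 = Z.
  H_1: rank ker ∂_1 − rank ∂_2 = (12 − 5) − 6 = 1, and the invariant factors of ∂_2 are all 1, so H_1 = Z.
  H_2: rank ker ∂_2 − rank ∂_3 = (6 − 6) − 0 = 0, and there is no ∂_3, so H_2 = 0.

H_0 = Z,  H_1 = Z,  H_2 = 0.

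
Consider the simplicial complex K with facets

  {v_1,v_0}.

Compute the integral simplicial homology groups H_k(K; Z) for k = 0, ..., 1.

H_0 = Z,  H_1 = 0.

Order the vertices as v_0 < v_1. Listing each simplex with vertices in this order, K has dimension 1 with simplices:

  0-simplices (2): [v_0], [v_1]
  1-simplices (1): [v_0,v_1]

giving chain groups C_0 ≅ Z^2, C_1 ≅ Z^1.

The boundary map ∂_1: C_1 → C_0 sends each edge [p,q] (with p < q) to q − p. For instance
  ∂[v_0,v_1] = [v_1] − [v_0].
This gives a 2×1 integer matrix of rank 1; reducing to Smith normal form yields diagonal entries (1).

Reading off H_k = ker ∂_k / im ∂_{k+1}:

  H_0: rank C_0 − rank ∂_1 = 2 − 1 = 1, and the invariant factors of ∂_1 are all 1, so H_0 ≅ Z.
  H_1: rank ker ∂_1 − rank ∂_2 = (1 − 1) − 0 = 0, and there is no ∂_2, so H_1 ≅ 0.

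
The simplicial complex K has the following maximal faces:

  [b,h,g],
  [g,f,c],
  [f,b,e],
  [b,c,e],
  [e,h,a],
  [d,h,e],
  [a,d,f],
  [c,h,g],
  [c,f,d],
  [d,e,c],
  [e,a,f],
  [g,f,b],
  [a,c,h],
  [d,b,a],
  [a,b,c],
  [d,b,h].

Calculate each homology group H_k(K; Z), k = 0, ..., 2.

Take the total order a < b < c < d < e < f < g < h on the vertex set. Then K (dimension 2) consists of the simplices:

  0-simplices (8): a, b, c, d, e, f, g, h
  1-simplices (24): ab, ac, ad, ae, af, ah, bc, bd, be, bf, bg, bh, cd, ce, cf, cg, ch, de, df, dh, ef, eh, fg, gh
  2-simplices (16): abc, abd, ach, adf, aef, aeh, bce, bdh, bef, bfg, bgh, cde, cdf, cfg, cgh, deh

so the chain groups are C_0 ≅ Z^8, C_1 ≅ Z^24, C_2 ≅ Z^16.

Boundary ∂_1: C_1 → C_0 sends each edge [p,q] (with p < q) to q − p.
The resulting 8×24 matrix has rank 7, and its Smith normal form has invariant factors (1,1,1,1,1,1,1).

The boundary map ∂_2: C_2 → C_1 sends each 2-simplex [p,q,r] to [q,r] − [p,r] + [p,q]. For instance
  ∂cfg = fg − cg + cf,
  ∂bfg = fg − bg + bf.
The 24×16 boundary matrix has rank 15 and Smith normal form diag(1,1,1,1,1,1,1,1,1,1,1,1,1,1,1).

Now H_k = ker ∂_k / im ∂_{k+1}, so:

  H_0: rank C_0 − rank ∂_1 = 8 − 7 = 1, and the invariant factors of ∂_1 are all 1, so H_0 ≅ Z.
  H_1: rank ker ∂_1 − rank ∂_2 = (24 − 7) − 15 = 2, and the invariant factors of ∂_2 are all 1, so H_1 ≅ Z^2.
  H_2: rank ker ∂_2 − rank ∂_3 = (16 − 15) − 0 = 1, and there is no ∂_3, so H_2 ≅ Z.

H_0 ≅ Z,  H_1 ≅ Z^2,  H_2 ≅ Z.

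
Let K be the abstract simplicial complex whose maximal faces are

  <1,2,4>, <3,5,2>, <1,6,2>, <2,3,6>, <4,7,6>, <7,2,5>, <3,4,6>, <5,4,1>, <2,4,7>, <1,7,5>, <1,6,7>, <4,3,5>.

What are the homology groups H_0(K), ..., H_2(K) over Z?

We work with the vertex ordering 1 < 2 < 3 < 4 < 5 < 6 < 7. The simplices of K, each written with vertices in increasing order, are:

  0-simplices (7): [1], [2], [3], [4], [5], [6], [7]
  1-simplices (18): [1,2], [1,4], [1,5], [1,6], [1,7], [2,3], [2,4], [2,5], [2,6], [2,7], [3,4], [3,5], [3,6], [4,5], [4,6], [4,7], [5,7], [6,7]
  2-simplices (12): [1,2,4], [1,2,6], [1,4,5], [1,5,7], [1,6,7], [2,3,5], [2,3,6], [2,4,7], [2,5,7], [3,4,5], [3,4,6], [4,6,7]

so the chain groups are C_0 ≅ Z^7, C_1 ≅ Z^18, C_2 ≅ Z^12.

∂_1: C_1 → C_0 sends each edge [p,q] (with p < q) to q − p.
As a 7×18 matrix over Z this has rank 6, with invariant factors (1,1,1,1,1,1).

The boundary map ∂_2: C_2 → C_1 sends each 2-simplex [p,q,r] to [q,r] − [p,r] + [p,q]. For instance
  ∂[3,4,6] = [4,6] − [3,6] + [3,4],
  ∂[2,4,7] = [4,7] − [2,7] + [2,4].
This gives a 18×12 integer matrix of rank 12; reducing to Smith normal form yields diagonal entries (1,1,1,1,1,1,1,1,1,1,1,2).

Now H_k = ker ∂_k / im ∂_{k+1}, so:

  H_0: rank C_0 − rank ∂_1 = 7 − 6 = 1, and the invariant factors of ∂_1 are all 1, so H_0 = Z.
  H_1: rank ker ∂_1 − rank ∂_2 = (18 − 6) − 12 = 0, and ∂_2 has invariant factor 2 > 1, so H_1 = Z/2.
  H_2: rank ker ∂_2 − rank ∂_3 = (12 − 12) − 0 = 0, and there is no ∂_3, so H_2 = 0.

H_0 = Z,  H_1 = Z/2,  H_2 = 0.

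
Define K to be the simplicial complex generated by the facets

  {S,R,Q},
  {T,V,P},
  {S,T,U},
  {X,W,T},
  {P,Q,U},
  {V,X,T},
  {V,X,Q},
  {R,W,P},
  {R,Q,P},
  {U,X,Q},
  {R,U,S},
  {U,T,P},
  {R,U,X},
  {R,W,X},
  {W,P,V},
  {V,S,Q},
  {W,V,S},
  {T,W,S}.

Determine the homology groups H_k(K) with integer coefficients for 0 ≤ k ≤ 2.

We work with the vertex ordering P < Q < R < S < T < U < V < W < X. The simplices of K, each written with vertices in increasing order, are:

  0-simplices (9): P, Q, R, S, T, U, V, W, X
  1-simplices (27): PQ, PR, PT, PU, PV, PW, QR, QS, QU, QV, QX, RS, RU, RW, RX, ST, SU, SV, SW, TU, TV, TW, TX, UX, VW, VX, WX
  2-simplices (18): PQR, PQU, PRW, PTU, PTV, PVW, QRS, QSV, QUX, QVX, RSU, RUX, RWX, STU, STW, SVW, TVX, TWX

so the chain groups are C_0 ≅ Z^9, C_1 ≅ Z^27, C_2 ≅ Z^18.

The boundary map ∂_1: C_1 → C_0 maps an edge to its endpoints' difference, ∂[p,q] = q − p.
This gives a 9×27 integer matrix of rank 8; reducing to Smith normal form yields diagonal entries (1,1,1,1,1,1,1,1).

∂_2: C_2 → C_1 sends each 2-simplex [p,q,r] to [q,r] − [p,r] + [p,q]. For instance
  ∂PTV = TV − PV + PT,
  ∂RSU = SU − RU + RS.
As a 27×18 matrix over Z this has rank 18, with invariant factors (1,1,1,1,1,1,1,1,1,1,1,1,1,1,1,1,1,2).

Computing H_k = (kernel of ∂_k) / (image of ∂_{k+1}):

  H_0: rank C_0 − rank ∂_1 = 9 − 8 = 1, and the invariant factors of ∂_1 are all 1, so H_0 ≅ Z.
  H_1: rank ker ∂_1 − rank ∂_2 = (27 − 8) − 18 = 1, and ∂_2 has invariant factor 2 > 1, so H_1 ≅ Z ⊕ Z/2.
  H_2: rank ker ∂_2 − rank ∂_3 = (18 − 18) − 0 = 0, and there is no ∂_3, so H_2 ≅ 0.

H_0 = Z,  H_1 = Z ⊕ Z/2,  H_2 = 0.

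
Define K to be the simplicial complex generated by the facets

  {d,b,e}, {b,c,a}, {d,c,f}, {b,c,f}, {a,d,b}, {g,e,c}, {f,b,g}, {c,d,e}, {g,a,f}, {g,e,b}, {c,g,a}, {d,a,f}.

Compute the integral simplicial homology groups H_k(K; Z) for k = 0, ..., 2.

H_0 ≅ Z,  H_1 ≅ Z/2,  H_2 = 0.

K has 7 vertices, 18 edges, 12 triangles.
rank ∂_0 = 0, rank ∂_1 = 6 ⇒ b_0 = 7 − 0 − 6 = 1; all invariant factors of ∂_1 are 1 so no torsion. So H_0 = Z.
rank ∂_1 = 6, rank ∂_2 = 12 ⇒ b_1 = 18 − 6 − 12 = 0; ∂_2 has invariant factor(s) [2] giving torsion. So H_1 = Z/2.
rank ∂_2 = 12, rank ∂_3 = 0 ⇒ b_2 = 12 − 12 − 0 = 0. So H_2 = 0.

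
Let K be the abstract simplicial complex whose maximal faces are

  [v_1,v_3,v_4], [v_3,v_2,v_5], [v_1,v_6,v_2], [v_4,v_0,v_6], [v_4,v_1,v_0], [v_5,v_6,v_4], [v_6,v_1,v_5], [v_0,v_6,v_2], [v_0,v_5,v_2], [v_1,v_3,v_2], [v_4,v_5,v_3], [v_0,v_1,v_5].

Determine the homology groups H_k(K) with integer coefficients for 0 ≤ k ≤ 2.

H_0 ≅ Z,  H_1 ≅ Z/2,  H_2 = 0.

Fix the vertex order v_0 < v_1 < v_2 < v_3 < v_4 < v_5 < v_6 and write every simplex with vertices in increasing order. Then dim K = 2 and the simplices of K are:

  0-simplices (7): [v_0], [v_1], [v_2], [v_3], [v_4], [v_5], [v_6]
  1-simplices (18): (18 of them)
  2-simplices (12): (12 of them)

so the chain groups are C_0 ≅ Z^7, C_1 ≅ Z^18, C_2 ≅ Z^12.

The boundary map ∂_1: C_1 → C_0 is given by ∂[p,q] = [q] − [p].
The resulting 7×18 matrix has rank 6, and its Smith normal form has invariant factors (1,1,1,1,1,1).

Boundary ∂_2: C_2 → C_1 maps a triangle to the signed sum of its edges. For instance
  ∂[v_3,v_4,v_5] = [v_4,v_5] − [v_3,v_5] + [v_3,v_4],
  ∂[v_1,v_2,v_6] = [v_2,v_6] − [v_1,v_6] + [v_1,v_2].
The resulting 18×12 matrix has rank 12, and its Smith normal form has invariant factors (1,1,1,1,1,1,1,1,1,1,1,2).

Computing H_k = (kernel of ∂_k) / (image of ∂_{k+1}):

  H_0: rank C_0 − rank ∂_1 = 7 − 6 = 1, and the invariant factors of ∂_1 are all 1, so H_0 ≅ Z.
  H_1: rank ker ∂_1 − rank ∂_2 = (18 − 6) − 12 = 0, and ∂_2 has invariant factor 2 > 1, so H_1 ≅ Z/2.
  H_2: rank ker ∂_2 − rank ∂_3 = (12 − 12) − 0 = 0, and there is no ∂_3, so H_2 ≅ 0.

As a check, the Euler characteristic is 7 − 18 + 12 = 1, which agrees with 1 − 0 + 0 = 1.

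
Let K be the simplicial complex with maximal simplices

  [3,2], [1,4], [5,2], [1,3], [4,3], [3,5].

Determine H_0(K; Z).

H_0 ≅ Z.

Fix the vertex order 1 < 2 < 3 < 4 < 5 and write every simplex with vertices in increasing order. Then dim K = 1 and the simplices of K are:

  0-simplices (5): [1], [2], [3], [4], [5]
  1-simplices (6): [1,3], [1,4], [2,3], [2,5], [3,4], [3,5]

giving chain groups C_0 ≅ Z^5, C_1 ≅ Z^6.

The boundary map ∂_1: C_1 → C_0 is given by ∂[p,q] = [q] − [p]. For instance
  ∂[1,3] = [3] − [1].
The resulting 5×6 matrix has rank 4, and its Smith normal form has invariant factors (1,1,1,1).

Reading off H_k = ker ∂_k / im ∂_{k+1}:

  H_0: rank C_0 − rank ∂_1 = 5 − 4 = 1, and the invariant factors of ∂_1 are all 1, so H_0 = Z.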